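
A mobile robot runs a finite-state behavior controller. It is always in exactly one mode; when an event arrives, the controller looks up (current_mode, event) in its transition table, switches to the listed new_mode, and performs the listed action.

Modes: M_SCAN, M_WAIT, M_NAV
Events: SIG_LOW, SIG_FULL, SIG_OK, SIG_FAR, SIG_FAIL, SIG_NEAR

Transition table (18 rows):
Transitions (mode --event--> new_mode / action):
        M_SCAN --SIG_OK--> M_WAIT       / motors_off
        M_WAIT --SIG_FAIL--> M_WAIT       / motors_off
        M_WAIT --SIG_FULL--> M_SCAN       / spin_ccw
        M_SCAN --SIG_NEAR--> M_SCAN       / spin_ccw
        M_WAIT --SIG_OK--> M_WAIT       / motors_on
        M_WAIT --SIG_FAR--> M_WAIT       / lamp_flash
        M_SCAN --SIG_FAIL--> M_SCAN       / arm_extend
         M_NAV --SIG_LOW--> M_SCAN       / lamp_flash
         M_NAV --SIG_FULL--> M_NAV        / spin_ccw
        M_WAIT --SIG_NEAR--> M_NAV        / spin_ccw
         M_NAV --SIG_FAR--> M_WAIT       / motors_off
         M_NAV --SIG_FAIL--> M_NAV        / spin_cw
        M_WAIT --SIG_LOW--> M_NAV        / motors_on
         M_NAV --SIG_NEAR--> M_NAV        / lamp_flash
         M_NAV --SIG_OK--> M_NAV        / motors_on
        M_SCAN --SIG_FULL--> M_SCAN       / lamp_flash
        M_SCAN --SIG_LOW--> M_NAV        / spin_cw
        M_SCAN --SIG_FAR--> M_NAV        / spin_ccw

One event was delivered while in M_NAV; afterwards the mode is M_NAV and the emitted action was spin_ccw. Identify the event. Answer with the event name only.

try SIG_LOW: (M_NAV, SIG_LOW) → (M_SCAN, lamp_flash)
try SIG_FULL: (M_NAV, SIG_FULL) → (M_NAV, spin_ccw)  ← matches
try SIG_OK: (M_NAV, SIG_OK) → (M_NAV, motors_on)
try SIG_FAR: (M_NAV, SIG_FAR) → (M_WAIT, motors_off)
try SIG_FAIL: (M_NAV, SIG_FAIL) → (M_NAV, spin_cw)
try SIG_NEAR: (M_NAV, SIG_NEAR) → (M_NAV, lamp_flash)

SIG_FULL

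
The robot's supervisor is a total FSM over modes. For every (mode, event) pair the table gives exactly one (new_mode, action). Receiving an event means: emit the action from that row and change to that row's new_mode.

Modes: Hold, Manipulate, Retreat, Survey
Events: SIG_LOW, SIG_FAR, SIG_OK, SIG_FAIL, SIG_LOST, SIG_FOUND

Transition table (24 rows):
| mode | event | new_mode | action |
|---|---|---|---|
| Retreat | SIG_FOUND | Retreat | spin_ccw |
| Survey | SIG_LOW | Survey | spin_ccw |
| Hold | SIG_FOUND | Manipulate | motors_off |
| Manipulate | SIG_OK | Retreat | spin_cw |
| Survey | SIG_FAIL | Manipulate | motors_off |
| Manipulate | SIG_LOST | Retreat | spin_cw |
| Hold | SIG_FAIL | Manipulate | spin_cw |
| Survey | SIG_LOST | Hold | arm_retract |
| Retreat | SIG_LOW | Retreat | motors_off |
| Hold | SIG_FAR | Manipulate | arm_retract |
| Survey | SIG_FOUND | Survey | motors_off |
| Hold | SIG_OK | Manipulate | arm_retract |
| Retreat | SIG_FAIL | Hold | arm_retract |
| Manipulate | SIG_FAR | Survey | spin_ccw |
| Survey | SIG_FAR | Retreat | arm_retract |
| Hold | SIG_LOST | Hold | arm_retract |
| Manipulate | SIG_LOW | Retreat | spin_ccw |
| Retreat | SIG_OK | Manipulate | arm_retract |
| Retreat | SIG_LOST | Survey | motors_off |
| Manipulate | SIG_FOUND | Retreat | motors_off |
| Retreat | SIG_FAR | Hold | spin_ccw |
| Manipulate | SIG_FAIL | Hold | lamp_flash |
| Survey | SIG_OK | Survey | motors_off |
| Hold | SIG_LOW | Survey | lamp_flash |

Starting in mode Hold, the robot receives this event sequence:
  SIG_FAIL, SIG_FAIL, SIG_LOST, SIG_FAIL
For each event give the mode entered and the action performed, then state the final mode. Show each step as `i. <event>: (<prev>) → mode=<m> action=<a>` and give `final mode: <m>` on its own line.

final mode: Manipulate

1. SIG_FAIL: (Hold) → mode=Manipulate action=spin_cw
2. SIG_FAIL: (Manipulate) → mode=Hold action=lamp_flash
3. SIG_LOST: (Hold) → mode=Hold action=arm_retract
4. SIG_FAIL: (Hold) → mode=Manipulate action=spin_cw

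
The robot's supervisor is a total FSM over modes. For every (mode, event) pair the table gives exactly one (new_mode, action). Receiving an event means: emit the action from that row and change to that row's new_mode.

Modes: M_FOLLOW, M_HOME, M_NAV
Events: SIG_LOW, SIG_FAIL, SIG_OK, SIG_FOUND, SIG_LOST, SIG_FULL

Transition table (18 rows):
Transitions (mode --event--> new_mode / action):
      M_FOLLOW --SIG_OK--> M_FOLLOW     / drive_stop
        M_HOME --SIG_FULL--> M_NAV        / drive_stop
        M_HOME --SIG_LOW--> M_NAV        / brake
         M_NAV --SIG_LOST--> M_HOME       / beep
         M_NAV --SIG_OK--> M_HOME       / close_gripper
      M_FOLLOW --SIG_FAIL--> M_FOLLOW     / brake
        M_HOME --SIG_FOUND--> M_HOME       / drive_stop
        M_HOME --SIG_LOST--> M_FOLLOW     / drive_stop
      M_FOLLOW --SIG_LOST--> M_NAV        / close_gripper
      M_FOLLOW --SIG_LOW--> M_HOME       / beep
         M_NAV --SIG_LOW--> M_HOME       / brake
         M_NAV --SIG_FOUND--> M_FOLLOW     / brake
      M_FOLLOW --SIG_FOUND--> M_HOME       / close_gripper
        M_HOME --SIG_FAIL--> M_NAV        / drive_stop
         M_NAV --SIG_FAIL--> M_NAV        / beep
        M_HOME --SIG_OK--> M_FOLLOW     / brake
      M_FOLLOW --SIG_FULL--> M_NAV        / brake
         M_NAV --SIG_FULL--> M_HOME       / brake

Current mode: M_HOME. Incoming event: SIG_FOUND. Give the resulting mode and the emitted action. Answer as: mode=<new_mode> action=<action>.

mode=M_HOME action=drive_stop

current mode = M_HOME; filter table to that mode:
  (M_HOME, SIG_FULL) → (M_NAV, drive_stop)
  (M_HOME, SIG_LOW) → (M_NAV, brake)
  (M_HOME, SIG_FOUND) → (M_HOME, drive_stop)  ← event matches
  (M_HOME, SIG_LOST) → (M_FOLLOW, drive_stop)
  (M_HOME, SIG_FAIL) → (M_NAV, drive_stop)
  (M_HOME, SIG_OK) → (M_FOLLOW, brake)
event = SIG_FOUND selects (M_HOME, drive_stop)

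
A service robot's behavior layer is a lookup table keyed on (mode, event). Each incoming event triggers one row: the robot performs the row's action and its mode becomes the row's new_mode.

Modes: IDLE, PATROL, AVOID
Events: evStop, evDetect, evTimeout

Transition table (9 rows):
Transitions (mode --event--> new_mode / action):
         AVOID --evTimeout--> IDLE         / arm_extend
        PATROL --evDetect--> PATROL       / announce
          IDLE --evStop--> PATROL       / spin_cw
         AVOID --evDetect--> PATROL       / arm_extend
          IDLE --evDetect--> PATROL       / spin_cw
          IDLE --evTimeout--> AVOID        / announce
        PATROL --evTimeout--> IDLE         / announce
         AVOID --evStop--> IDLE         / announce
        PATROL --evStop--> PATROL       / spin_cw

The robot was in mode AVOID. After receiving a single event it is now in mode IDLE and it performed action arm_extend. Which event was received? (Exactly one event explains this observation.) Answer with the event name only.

evTimeout

try evStop: (AVOID, evStop) → (IDLE, announce)
try evDetect: (AVOID, evDetect) → (PATROL, arm_extend)
try evTimeout: (AVOID, evTimeout) → (IDLE, arm_extend)  ← matches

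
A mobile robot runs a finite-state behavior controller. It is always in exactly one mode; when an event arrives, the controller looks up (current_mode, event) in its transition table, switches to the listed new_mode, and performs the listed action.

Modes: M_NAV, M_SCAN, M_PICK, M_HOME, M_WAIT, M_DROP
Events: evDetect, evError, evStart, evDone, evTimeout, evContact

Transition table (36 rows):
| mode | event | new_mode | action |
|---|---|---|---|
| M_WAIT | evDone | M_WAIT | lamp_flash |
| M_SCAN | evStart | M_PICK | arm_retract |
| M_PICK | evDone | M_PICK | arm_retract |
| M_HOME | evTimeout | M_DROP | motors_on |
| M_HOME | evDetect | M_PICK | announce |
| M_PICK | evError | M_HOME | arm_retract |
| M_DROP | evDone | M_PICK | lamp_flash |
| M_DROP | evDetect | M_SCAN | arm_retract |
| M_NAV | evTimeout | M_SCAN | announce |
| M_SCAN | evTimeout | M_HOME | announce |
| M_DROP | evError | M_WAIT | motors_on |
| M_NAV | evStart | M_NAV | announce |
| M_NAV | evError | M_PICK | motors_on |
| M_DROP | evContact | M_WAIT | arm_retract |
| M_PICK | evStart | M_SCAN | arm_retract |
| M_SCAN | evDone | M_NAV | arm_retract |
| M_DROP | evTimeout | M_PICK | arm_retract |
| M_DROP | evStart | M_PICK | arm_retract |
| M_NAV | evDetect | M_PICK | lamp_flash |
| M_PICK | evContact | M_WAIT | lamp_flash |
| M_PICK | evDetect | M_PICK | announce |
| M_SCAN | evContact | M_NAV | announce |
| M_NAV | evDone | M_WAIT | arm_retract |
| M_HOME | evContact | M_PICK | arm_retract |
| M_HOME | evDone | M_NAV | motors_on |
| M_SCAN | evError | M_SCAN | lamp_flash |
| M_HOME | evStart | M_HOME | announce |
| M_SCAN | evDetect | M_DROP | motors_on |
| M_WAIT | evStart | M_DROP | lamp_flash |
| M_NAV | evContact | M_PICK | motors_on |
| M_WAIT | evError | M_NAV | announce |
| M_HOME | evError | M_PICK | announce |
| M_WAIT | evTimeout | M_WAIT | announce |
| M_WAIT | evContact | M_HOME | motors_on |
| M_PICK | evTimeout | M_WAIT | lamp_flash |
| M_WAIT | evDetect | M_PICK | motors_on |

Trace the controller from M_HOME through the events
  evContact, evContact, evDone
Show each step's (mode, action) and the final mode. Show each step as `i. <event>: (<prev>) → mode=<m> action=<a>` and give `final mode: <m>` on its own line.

final mode: M_WAIT

1. evContact: (M_HOME) → mode=M_PICK action=arm_retract
2. evContact: (M_PICK) → mode=M_WAIT action=lamp_flash
3. evDone: (M_WAIT) → mode=M_WAIT action=lamp_flash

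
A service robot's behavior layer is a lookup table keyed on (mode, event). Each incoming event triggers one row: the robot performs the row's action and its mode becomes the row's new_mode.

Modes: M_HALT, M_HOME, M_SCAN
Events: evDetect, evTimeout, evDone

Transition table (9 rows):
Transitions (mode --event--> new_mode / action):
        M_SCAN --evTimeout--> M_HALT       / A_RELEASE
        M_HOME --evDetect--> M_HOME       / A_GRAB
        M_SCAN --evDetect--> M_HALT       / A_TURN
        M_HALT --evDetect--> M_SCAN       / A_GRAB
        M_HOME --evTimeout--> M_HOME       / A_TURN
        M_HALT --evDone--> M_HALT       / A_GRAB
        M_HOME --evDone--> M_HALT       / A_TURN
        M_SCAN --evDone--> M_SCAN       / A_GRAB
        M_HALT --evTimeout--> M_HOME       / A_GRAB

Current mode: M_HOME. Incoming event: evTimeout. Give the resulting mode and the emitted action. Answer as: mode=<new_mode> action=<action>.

mode=M_HOME action=A_TURN

current mode = M_HOME; filter table to that mode:
  (M_HOME, evDetect) → (M_HOME, A_GRAB)
  (M_HOME, evTimeout) → (M_HOME, A_TURN)  ← event matches
  (M_HOME, evDone) → (M_HALT, A_TURN)
event = evTimeout selects (M_HOME, A_TURN)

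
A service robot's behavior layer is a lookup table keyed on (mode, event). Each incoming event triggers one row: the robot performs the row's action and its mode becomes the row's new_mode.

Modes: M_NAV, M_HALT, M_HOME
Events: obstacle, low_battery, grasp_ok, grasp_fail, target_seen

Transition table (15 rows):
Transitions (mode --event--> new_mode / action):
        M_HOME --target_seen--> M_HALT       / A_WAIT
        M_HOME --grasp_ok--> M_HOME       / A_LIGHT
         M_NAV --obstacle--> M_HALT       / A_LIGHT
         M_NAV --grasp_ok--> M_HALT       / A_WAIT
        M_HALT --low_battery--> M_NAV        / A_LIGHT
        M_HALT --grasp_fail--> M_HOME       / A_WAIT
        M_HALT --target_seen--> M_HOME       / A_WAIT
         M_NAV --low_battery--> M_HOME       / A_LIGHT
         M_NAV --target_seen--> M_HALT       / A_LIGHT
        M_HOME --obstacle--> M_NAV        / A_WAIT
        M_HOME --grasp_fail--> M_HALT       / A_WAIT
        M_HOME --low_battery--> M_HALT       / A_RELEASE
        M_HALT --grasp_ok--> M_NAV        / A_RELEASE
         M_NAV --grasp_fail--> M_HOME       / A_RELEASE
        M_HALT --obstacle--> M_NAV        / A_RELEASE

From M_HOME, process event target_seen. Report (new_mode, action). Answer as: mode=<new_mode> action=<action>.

current mode = M_HOME; filter table to that mode:
  (M_HOME, target_seen) → (M_HALT, A_WAIT)  ← event matches
  (M_HOME, grasp_ok) → (M_HOME, A_LIGHT)
  (M_HOME, obstacle) → (M_NAV, A_WAIT)
  (M_HOME, grasp_fail) → (M_HALT, A_WAIT)
  (M_HOME, low_battery) → (M_HALT, A_RELEASE)
event = target_seen selects (M_HALT, A_WAIT)

mode=M_HALT action=A_WAIT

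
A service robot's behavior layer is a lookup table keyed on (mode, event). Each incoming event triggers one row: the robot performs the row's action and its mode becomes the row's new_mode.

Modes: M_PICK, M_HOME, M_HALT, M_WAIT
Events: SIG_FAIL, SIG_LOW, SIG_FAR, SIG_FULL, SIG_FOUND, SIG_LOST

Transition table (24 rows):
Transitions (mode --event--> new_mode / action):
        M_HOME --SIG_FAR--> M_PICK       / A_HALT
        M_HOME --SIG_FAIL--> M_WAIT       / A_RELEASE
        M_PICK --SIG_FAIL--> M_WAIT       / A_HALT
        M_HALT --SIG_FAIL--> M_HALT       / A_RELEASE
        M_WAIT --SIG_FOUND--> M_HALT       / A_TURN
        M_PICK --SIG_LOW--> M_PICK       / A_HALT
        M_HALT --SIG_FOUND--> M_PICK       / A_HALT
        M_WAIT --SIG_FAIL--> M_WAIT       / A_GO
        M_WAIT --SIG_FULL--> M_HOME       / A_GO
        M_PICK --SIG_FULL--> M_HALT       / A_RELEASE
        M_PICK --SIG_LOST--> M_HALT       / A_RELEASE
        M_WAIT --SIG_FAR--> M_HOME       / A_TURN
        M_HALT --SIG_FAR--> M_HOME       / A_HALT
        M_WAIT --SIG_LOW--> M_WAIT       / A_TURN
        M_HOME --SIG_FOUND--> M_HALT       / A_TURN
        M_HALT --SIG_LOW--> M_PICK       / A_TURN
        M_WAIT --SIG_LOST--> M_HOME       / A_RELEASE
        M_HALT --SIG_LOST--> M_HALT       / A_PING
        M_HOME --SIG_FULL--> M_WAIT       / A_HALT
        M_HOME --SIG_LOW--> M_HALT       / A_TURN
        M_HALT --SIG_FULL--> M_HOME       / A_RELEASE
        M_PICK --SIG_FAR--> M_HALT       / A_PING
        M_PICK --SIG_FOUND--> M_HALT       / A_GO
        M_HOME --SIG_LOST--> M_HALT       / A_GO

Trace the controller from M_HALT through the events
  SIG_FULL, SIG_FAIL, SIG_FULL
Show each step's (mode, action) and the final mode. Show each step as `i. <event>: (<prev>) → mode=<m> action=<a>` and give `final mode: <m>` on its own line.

final mode: M_HOME

1. SIG_FULL: (M_HALT) → mode=M_HOME action=A_RELEASE
2. SIG_FAIL: (M_HOME) → mode=M_WAIT action=A_RELEASE
3. SIG_FULL: (M_WAIT) → mode=M_HOME action=A_GO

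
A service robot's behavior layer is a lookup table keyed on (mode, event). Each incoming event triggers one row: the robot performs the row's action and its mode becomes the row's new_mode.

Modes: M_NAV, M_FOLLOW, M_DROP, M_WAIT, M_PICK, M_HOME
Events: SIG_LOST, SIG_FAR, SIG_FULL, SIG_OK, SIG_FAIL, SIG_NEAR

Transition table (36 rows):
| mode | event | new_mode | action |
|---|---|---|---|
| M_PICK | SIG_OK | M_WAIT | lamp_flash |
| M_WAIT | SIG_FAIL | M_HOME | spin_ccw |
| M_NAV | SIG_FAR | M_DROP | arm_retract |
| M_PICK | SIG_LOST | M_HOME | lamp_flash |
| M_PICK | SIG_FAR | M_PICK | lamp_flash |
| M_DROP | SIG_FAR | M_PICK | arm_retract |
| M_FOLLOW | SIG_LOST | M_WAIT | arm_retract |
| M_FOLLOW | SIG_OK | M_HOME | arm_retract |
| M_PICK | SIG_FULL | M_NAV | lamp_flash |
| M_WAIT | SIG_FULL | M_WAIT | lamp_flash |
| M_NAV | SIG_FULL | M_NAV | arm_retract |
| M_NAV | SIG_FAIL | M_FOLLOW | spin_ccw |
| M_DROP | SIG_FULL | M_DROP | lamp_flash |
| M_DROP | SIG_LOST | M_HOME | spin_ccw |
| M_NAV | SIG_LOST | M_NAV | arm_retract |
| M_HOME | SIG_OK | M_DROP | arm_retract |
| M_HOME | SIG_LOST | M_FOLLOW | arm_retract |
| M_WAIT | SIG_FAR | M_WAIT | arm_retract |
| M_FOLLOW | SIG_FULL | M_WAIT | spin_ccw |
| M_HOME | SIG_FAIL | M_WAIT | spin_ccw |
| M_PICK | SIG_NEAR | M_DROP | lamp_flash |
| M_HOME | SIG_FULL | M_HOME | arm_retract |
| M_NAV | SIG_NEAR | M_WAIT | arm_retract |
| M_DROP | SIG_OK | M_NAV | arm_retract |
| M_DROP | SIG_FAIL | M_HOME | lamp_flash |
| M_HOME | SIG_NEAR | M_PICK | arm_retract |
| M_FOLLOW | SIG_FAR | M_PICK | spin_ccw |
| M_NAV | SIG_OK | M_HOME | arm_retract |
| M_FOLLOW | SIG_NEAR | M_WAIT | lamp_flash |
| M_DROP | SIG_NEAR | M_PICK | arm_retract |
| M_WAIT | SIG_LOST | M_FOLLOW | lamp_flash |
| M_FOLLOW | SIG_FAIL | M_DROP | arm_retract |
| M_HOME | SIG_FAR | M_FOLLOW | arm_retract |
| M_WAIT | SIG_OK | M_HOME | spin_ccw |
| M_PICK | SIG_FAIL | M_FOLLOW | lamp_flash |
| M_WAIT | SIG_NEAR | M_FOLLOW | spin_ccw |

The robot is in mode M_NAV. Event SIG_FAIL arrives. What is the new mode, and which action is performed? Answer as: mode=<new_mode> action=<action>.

mode=M_FOLLOW action=spin_ccw

current mode = M_NAV; filter table to that mode:
  (M_NAV, SIG_FAR) → (M_DROP, arm_retract)
  (M_NAV, SIG_FULL) → (M_NAV, arm_retract)
  (M_NAV, SIG_FAIL) → (M_FOLLOW, spin_ccw)  ← event matches
  (M_NAV, SIG_LOST) → (M_NAV, arm_retract)
  (M_NAV, SIG_NEAR) → (M_WAIT, arm_retract)
  (M_NAV, SIG_OK) → (M_HOME, arm_retract)
event = SIG_FAIL selects (M_FOLLOW, spin_ccw)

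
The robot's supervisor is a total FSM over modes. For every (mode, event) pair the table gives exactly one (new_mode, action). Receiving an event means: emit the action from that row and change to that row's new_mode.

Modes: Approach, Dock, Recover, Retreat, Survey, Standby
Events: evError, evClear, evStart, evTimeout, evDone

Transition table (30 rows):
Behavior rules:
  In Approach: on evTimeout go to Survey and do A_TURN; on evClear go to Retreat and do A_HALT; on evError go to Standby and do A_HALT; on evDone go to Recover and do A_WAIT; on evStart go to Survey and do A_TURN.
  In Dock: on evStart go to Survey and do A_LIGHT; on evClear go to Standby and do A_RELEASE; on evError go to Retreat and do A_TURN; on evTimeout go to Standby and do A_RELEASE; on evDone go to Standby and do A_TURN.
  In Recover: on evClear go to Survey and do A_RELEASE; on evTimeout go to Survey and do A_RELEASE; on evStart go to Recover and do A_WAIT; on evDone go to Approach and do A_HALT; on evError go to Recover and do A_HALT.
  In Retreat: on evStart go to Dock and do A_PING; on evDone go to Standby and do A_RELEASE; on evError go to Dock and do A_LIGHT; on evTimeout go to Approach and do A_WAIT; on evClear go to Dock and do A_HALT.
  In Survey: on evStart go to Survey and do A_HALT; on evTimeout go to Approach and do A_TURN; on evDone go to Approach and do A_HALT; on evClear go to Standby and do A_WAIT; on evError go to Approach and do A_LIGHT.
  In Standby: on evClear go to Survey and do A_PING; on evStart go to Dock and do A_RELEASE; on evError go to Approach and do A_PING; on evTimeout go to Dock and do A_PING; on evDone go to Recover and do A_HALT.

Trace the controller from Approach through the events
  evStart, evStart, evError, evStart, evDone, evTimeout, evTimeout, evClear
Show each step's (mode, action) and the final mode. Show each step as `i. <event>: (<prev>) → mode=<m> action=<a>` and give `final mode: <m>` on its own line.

1. evStart: (Approach) → mode=Survey action=A_TURN
2. evStart: (Survey) → mode=Survey action=A_HALT
3. evError: (Survey) → mode=Approach action=A_LIGHT
4. evStart: (Approach) → mode=Survey action=A_TURN
5. evDone: (Survey) → mode=Approach action=A_HALT
6. evTimeout: (Approach) → mode=Survey action=A_TURN
7. evTimeout: (Survey) → mode=Approach action=A_TURN
8. evClear: (Approach) → mode=Retreat action=A_HALT

final mode: Retreat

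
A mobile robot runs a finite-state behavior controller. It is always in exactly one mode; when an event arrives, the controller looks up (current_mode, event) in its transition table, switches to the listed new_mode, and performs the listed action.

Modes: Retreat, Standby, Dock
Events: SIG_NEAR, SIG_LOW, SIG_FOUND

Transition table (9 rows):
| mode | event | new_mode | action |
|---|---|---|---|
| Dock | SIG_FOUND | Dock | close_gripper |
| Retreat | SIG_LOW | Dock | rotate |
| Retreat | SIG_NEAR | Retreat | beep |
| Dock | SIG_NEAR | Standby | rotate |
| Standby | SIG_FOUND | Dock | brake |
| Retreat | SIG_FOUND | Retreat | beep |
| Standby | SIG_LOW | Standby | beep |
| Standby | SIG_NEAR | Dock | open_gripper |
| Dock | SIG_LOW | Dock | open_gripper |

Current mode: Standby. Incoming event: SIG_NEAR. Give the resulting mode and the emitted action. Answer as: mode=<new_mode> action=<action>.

current mode = Standby; filter table to that mode:
  (Standby, SIG_FOUND) → (Dock, brake)
  (Standby, SIG_LOW) → (Standby, beep)
  (Standby, SIG_NEAR) → (Dock, open_gripper)  ← event matches
event = SIG_NEAR selects (Dock, open_gripper)

mode=Dock action=open_gripper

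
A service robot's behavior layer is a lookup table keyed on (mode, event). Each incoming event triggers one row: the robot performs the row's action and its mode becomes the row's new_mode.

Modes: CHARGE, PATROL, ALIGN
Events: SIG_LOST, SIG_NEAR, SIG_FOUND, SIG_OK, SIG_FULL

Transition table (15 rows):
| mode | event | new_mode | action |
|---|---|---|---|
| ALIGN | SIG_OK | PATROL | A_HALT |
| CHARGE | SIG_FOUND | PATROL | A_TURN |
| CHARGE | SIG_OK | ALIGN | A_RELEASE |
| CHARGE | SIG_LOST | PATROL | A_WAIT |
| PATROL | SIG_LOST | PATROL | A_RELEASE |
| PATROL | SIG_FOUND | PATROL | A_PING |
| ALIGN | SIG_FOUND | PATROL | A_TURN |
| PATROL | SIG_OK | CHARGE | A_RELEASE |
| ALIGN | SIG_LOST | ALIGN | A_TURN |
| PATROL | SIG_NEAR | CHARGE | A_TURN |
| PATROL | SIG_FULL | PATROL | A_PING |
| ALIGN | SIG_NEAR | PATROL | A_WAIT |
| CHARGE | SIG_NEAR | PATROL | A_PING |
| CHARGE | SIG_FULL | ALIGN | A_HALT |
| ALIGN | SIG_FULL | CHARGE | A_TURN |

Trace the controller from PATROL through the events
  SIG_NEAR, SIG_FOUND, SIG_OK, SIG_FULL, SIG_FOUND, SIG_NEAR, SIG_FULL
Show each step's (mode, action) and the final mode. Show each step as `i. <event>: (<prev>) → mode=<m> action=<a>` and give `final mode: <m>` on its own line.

final mode: ALIGN

1. SIG_NEAR: (PATROL) → mode=CHARGE action=A_TURN
2. SIG_FOUND: (CHARGE) → mode=PATROL action=A_TURN
3. SIG_OK: (PATROL) → mode=CHARGE action=A_RELEASE
4. SIG_FULL: (CHARGE) → mode=ALIGN action=A_HALT
5. SIG_FOUND: (ALIGN) → mode=PATROL action=A_TURN
6. SIG_NEAR: (PATROL) → mode=CHARGE action=A_TURN
7. SIG_FULL: (CHARGE) → mode=ALIGN action=A_HALT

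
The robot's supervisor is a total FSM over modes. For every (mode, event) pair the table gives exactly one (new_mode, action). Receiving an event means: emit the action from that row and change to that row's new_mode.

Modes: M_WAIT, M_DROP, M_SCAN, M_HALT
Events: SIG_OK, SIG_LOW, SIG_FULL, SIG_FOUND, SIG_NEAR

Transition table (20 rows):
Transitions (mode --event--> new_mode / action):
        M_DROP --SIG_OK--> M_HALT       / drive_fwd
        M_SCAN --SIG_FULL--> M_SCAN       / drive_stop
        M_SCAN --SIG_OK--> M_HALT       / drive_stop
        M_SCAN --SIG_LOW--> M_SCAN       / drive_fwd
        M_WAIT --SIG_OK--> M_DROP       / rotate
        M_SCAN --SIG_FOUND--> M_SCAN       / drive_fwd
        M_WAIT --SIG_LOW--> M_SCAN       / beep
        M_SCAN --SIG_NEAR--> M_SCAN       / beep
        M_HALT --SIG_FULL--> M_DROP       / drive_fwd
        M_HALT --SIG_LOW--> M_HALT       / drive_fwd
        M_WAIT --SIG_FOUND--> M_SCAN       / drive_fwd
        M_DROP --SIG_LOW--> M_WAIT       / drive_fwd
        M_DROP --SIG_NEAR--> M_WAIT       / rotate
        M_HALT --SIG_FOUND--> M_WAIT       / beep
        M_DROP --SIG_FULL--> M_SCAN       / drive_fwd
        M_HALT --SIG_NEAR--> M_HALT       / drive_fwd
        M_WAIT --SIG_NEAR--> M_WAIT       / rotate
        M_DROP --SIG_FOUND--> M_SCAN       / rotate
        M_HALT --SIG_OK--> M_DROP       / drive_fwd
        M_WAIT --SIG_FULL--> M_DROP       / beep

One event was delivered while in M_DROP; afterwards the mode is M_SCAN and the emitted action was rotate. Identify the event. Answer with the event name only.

try SIG_OK: (M_DROP, SIG_OK) → (M_HALT, drive_fwd)
try SIG_LOW: (M_DROP, SIG_LOW) → (M_WAIT, drive_fwd)
try SIG_FULL: (M_DROP, SIG_FULL) → (M_SCAN, drive_fwd)
try SIG_FOUND: (M_DROP, SIG_FOUND) → (M_SCAN, rotate)  ← matches
try SIG_NEAR: (M_DROP, SIG_NEAR) → (M_WAIT, rotate)

SIG_FOUND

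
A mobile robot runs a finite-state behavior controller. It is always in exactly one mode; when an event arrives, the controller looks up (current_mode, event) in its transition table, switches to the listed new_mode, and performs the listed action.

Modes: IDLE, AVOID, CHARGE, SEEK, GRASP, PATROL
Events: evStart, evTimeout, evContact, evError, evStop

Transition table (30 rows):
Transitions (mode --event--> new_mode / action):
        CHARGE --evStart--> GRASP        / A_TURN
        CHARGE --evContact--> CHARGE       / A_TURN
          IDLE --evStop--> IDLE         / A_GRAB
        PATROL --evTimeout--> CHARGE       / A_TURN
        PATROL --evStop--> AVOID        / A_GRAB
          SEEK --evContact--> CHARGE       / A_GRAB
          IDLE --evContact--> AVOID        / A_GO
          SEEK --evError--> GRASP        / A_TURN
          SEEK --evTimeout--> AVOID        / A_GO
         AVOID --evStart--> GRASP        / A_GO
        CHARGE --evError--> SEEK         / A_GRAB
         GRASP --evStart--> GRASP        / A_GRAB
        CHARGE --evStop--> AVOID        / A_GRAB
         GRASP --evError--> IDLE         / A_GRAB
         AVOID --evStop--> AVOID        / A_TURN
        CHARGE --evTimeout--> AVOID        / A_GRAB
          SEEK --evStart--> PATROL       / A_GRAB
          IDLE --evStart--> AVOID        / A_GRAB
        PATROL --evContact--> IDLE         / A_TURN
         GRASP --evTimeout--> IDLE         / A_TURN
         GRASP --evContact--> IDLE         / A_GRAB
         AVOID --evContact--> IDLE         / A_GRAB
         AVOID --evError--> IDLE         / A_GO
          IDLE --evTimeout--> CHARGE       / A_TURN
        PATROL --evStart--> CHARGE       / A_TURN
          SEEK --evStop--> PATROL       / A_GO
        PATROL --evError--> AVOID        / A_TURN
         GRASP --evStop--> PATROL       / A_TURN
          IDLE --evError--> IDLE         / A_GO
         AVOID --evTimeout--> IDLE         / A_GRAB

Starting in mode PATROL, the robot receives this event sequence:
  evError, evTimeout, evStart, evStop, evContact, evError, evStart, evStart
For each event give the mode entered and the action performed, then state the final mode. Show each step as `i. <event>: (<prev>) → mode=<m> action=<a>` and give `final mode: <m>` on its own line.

1. evError: (PATROL) → mode=AVOID action=A_TURN
2. evTimeout: (AVOID) → mode=IDLE action=A_GRAB
3. evStart: (IDLE) → mode=AVOID action=A_GRAB
4. evStop: (AVOID) → mode=AVOID action=A_TURN
5. evContact: (AVOID) → mode=IDLE action=A_GRAB
6. evError: (IDLE) → mode=IDLE action=A_GO
7. evStart: (IDLE) → mode=AVOID action=A_GRAB
8. evStart: (AVOID) → mode=GRASP action=A_GO

final mode: GRASP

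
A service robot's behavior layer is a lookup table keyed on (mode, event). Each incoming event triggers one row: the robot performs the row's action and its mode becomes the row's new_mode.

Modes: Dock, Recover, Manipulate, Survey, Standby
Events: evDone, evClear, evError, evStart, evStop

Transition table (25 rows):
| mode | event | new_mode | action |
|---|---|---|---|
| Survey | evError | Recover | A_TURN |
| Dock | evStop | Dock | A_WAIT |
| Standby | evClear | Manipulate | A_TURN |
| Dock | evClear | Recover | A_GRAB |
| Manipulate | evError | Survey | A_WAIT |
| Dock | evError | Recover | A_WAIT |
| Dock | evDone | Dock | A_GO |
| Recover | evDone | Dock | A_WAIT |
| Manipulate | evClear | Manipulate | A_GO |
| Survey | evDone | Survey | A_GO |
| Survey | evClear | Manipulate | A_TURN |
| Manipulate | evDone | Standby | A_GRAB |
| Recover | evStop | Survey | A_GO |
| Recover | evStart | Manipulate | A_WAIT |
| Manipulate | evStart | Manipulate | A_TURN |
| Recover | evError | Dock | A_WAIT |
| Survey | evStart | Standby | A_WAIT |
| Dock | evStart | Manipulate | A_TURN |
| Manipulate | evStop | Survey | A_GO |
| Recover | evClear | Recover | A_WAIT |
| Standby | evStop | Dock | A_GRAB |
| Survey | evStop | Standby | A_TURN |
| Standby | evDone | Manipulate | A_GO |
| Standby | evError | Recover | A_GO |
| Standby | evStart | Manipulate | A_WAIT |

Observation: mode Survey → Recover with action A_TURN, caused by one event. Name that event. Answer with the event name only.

evError

try evDone: (Survey, evDone) → (Survey, A_GO)
try evClear: (Survey, evClear) → (Manipulate, A_TURN)
try evError: (Survey, evError) → (Recover, A_TURN)  ← matches
try evStart: (Survey, evStart) → (Standby, A_WAIT)
try evStop: (Survey, evStop) → (Standby, A_TURN)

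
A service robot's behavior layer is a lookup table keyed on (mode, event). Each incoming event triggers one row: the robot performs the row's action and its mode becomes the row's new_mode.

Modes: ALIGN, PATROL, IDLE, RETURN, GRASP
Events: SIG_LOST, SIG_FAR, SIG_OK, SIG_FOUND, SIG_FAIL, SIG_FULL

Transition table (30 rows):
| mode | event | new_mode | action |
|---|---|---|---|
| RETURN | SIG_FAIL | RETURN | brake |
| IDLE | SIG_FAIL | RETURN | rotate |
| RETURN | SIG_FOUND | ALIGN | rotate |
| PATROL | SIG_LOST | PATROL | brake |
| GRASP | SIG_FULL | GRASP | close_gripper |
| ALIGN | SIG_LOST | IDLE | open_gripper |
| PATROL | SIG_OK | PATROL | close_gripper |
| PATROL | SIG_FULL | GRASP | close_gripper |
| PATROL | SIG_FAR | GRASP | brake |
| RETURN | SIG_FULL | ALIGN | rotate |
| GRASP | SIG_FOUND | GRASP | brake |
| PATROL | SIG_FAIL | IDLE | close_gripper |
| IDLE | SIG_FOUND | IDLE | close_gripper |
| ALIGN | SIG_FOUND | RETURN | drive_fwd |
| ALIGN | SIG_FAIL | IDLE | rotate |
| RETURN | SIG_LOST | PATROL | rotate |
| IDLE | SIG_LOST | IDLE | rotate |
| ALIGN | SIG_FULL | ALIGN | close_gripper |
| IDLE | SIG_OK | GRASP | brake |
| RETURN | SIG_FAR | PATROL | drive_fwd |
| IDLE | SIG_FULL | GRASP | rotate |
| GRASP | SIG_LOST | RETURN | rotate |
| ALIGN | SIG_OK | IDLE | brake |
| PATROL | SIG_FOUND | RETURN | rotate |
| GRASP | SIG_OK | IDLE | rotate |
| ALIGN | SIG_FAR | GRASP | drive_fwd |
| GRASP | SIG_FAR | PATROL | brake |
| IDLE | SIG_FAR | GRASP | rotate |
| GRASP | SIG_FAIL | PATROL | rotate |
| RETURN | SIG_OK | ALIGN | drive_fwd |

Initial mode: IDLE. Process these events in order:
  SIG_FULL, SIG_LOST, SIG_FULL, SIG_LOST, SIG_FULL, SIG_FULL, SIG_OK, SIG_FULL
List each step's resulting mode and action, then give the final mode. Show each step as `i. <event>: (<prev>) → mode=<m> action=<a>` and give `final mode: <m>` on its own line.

1. SIG_FULL: (IDLE) → mode=GRASP action=rotate
2. SIG_LOST: (GRASP) → mode=RETURN action=rotate
3. SIG_FULL: (RETURN) → mode=ALIGN action=rotate
4. SIG_LOST: (ALIGN) → mode=IDLE action=open_gripper
5. SIG_FULL: (IDLE) → mode=GRASP action=rotate
6. SIG_FULL: (GRASP) → mode=GRASP action=close_gripper
7. SIG_OK: (GRASP) → mode=IDLE action=rotate
8. SIG_FULL: (IDLE) → mode=GRASP action=rotate

final mode: GRASP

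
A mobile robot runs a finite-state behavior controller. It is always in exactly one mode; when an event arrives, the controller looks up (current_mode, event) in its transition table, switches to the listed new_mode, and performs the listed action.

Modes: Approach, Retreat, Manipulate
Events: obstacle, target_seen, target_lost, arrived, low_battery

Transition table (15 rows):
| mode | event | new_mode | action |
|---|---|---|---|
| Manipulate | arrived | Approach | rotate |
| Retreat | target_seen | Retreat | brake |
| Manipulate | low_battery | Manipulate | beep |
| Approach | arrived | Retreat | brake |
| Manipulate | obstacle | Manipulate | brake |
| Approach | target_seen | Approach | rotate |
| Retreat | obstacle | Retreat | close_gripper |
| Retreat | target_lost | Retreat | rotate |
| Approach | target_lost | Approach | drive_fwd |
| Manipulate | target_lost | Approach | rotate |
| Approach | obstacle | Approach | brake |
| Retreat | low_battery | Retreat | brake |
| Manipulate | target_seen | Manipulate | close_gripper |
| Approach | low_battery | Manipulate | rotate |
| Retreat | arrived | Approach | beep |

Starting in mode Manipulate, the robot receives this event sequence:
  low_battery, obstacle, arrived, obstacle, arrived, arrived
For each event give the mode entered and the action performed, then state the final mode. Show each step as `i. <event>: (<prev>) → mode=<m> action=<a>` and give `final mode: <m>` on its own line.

final mode: Approach

1. low_battery: (Manipulate) → mode=Manipulate action=beep
2. obstacle: (Manipulate) → mode=Manipulate action=brake
3. arrived: (Manipulate) → mode=Approach action=rotate
4. obstacle: (Approach) → mode=Approach action=brake
5. arrived: (Approach) → mode=Retreat action=brake
6. arrived: (Retreat) → mode=Approach action=beep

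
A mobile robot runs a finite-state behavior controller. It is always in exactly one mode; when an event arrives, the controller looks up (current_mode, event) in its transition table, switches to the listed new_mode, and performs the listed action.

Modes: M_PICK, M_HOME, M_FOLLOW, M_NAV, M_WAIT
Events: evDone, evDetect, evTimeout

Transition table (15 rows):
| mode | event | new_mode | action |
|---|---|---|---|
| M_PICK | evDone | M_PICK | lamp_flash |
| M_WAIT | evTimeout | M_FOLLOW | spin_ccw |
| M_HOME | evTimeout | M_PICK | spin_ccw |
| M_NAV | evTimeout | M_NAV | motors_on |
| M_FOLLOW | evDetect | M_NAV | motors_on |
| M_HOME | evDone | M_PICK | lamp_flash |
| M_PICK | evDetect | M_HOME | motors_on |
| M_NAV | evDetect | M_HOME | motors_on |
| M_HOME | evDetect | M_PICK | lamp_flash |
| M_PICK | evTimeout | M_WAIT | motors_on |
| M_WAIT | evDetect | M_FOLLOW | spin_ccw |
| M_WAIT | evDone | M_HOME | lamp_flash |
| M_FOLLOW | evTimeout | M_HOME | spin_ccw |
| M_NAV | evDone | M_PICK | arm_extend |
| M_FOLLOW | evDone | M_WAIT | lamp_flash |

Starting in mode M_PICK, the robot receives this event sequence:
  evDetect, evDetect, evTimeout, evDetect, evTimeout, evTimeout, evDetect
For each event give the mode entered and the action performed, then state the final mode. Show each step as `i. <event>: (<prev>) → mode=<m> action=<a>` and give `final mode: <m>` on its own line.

1. evDetect: (M_PICK) → mode=M_HOME action=motors_on
2. evDetect: (M_HOME) → mode=M_PICK action=lamp_flash
3. evTimeout: (M_PICK) → mode=M_WAIT action=motors_on
4. evDetect: (M_WAIT) → mode=M_FOLLOW action=spin_ccw
5. evTimeout: (M_FOLLOW) → mode=M_HOME action=spin_ccw
6. evTimeout: (M_HOME) → mode=M_PICK action=spin_ccw
7. evDetect: (M_PICK) → mode=M_HOME action=motors_on

final mode: M_HOME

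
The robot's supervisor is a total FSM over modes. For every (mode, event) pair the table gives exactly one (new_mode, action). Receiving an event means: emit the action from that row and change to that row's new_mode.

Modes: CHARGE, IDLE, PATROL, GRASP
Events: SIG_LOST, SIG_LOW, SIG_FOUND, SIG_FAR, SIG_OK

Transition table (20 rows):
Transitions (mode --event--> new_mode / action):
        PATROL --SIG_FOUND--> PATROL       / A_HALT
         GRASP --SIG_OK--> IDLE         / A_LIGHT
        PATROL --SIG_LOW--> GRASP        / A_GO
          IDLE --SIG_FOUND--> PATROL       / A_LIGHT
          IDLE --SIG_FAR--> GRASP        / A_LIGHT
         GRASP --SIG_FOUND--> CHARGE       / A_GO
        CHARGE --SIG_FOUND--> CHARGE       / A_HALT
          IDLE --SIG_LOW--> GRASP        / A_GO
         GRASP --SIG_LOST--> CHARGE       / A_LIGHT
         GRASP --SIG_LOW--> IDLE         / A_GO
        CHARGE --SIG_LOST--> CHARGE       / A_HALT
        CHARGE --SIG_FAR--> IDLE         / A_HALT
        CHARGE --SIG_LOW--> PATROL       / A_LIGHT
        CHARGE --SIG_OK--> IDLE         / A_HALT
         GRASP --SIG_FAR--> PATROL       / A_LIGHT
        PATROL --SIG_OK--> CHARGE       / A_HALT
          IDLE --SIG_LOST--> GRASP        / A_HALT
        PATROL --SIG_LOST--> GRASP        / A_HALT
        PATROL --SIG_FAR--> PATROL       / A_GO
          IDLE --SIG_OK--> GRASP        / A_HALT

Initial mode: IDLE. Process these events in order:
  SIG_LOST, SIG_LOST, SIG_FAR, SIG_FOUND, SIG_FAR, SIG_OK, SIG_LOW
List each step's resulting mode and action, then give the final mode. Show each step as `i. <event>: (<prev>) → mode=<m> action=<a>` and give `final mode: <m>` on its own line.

final mode: PATROL

1. SIG_LOST: (IDLE) → mode=GRASP action=A_HALT
2. SIG_LOST: (GRASP) → mode=CHARGE action=A_LIGHT
3. SIG_FAR: (CHARGE) → mode=IDLE action=A_HALT
4. SIG_FOUND: (IDLE) → mode=PATROL action=A_LIGHT
5. SIG_FAR: (PATROL) → mode=PATROL action=A_GO
6. SIG_OK: (PATROL) → mode=CHARGE action=A_HALT
7. SIG_LOW: (CHARGE) → mode=PATROL action=A_LIGHT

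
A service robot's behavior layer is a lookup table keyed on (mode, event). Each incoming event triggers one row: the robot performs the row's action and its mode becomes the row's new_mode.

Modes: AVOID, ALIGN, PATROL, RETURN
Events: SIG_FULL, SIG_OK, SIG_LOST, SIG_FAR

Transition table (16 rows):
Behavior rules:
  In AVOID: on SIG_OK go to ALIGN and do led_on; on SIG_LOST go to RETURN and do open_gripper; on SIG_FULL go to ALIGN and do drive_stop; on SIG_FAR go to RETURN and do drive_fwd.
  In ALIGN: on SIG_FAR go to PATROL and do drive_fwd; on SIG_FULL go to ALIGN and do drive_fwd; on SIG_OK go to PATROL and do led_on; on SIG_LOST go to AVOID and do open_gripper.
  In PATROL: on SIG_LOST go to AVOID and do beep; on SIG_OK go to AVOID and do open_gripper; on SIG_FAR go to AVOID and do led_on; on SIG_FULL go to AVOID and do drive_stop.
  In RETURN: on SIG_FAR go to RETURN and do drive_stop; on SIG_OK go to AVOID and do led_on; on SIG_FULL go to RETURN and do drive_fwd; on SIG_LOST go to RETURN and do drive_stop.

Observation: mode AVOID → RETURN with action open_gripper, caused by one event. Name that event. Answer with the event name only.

try SIG_FULL: (AVOID, SIG_FULL) → (ALIGN, drive_stop)
try SIG_OK: (AVOID, SIG_OK) → (ALIGN, led_on)
try SIG_LOST: (AVOID, SIG_LOST) → (RETURN, open_gripper)  ← matches
try SIG_FAR: (AVOID, SIG_FAR) → (RETURN, drive_fwd)

SIG_LOST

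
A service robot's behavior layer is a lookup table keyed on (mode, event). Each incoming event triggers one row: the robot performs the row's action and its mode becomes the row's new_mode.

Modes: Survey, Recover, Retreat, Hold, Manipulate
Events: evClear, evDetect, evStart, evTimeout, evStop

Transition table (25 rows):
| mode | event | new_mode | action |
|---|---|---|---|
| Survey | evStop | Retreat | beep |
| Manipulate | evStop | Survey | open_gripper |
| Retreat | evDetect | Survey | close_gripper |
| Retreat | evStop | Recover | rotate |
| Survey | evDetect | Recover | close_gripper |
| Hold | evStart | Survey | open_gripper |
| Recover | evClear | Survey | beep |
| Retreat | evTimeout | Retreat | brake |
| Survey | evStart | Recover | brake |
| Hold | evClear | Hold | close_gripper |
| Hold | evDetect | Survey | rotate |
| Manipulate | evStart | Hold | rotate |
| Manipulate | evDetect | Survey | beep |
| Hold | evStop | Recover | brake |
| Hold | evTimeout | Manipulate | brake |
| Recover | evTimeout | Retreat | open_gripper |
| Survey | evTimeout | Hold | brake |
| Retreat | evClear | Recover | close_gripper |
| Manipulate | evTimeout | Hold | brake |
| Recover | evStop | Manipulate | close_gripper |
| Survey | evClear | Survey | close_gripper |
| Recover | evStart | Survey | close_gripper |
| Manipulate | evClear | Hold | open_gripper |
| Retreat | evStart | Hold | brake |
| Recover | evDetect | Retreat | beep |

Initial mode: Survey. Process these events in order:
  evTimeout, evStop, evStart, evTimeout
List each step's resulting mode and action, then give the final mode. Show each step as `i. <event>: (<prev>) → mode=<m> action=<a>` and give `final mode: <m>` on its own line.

final mode: Hold

1. evTimeout: (Survey) → mode=Hold action=brake
2. evStop: (Hold) → mode=Recover action=brake
3. evStart: (Recover) → mode=Survey action=close_gripper
4. evTimeout: (Survey) → mode=Hold action=brake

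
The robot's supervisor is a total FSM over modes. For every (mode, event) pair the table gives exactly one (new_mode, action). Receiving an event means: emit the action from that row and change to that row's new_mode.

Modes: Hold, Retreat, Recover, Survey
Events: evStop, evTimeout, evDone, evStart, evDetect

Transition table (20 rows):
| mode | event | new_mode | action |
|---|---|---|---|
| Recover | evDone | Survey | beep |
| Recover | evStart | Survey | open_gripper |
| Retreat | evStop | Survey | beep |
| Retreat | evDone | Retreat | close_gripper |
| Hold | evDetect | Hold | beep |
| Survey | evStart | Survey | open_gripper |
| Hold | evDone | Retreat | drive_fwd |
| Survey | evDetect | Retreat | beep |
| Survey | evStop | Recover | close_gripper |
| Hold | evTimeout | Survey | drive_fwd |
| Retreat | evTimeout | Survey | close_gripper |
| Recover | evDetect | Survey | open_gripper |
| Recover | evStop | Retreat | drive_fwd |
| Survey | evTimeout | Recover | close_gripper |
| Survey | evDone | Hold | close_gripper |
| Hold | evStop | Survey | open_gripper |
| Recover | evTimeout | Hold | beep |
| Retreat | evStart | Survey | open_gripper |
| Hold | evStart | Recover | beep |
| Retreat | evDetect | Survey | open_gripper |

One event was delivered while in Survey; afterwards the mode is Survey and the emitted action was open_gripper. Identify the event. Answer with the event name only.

evStart

try evStop: (Survey, evStop) → (Recover, close_gripper)
try evTimeout: (Survey, evTimeout) → (Recover, close_gripper)
try evDone: (Survey, evDone) → (Hold, close_gripper)
try evStart: (Survey, evStart) → (Survey, open_gripper)  ← matches
try evDetect: (Survey, evDetect) → (Retreat, beep)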